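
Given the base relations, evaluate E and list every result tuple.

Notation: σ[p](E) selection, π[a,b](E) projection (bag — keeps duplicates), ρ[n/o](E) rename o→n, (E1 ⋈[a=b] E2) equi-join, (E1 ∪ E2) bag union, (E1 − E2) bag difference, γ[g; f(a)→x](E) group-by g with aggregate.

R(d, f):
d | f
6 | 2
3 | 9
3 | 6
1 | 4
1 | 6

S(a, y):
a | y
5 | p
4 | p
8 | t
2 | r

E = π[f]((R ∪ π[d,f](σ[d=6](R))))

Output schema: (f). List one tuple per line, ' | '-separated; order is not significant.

Stepwise |·|:
  R → 5
  R → 5
  σ[d=6](R) → 1
  π[d,f](σ[d=6](R)) → 1
  (R ∪ π[d,f](σ[d=6](R))) → 6
  π[f]((R ∪ π[d,f](σ[d=6](R)))) → 6

== RESULT ==
f
2
2
4
6
6
9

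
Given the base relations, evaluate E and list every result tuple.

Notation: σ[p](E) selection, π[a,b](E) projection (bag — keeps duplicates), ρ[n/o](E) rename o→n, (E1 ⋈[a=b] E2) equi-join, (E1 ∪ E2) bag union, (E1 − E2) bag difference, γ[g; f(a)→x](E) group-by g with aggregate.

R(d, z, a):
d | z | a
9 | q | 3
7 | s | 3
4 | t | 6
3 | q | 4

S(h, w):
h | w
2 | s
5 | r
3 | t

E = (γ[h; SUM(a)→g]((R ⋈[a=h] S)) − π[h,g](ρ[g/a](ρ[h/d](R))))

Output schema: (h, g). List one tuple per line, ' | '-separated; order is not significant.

Per-node cardinality:
  R → 4
  S → 3
  (R ⋈[a=h] S) → 2
  γ[h; SUM(a)→g]((R ⋈[a=h] S)) → 1
  R → 4
  ρ[h/d](R) → 4
  ρ[g/a](ρ[h/d](R)) → 4
  π[h,g](ρ[g/a](ρ[h/d](R))) → 4
  (γ[h; SUM(a)→g]((R ⋈[a=h] S)) − π[h,g](ρ[g/a](ρ[h/d](R)))) → 1

== RESULT ==
h | g
3 | 6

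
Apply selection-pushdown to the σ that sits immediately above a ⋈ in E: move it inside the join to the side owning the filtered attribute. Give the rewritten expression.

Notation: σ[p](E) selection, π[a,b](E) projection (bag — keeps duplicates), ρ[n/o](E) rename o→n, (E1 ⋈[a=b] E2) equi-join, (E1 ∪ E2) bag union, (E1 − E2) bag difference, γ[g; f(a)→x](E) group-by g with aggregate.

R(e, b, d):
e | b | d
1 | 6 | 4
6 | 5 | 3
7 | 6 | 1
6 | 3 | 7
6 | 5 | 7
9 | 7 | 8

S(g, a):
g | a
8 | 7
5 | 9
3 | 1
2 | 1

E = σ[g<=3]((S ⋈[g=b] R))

σ filters on g, owned by the left side.
E' = (σ[g<=3](S) ⋈[g=b] R)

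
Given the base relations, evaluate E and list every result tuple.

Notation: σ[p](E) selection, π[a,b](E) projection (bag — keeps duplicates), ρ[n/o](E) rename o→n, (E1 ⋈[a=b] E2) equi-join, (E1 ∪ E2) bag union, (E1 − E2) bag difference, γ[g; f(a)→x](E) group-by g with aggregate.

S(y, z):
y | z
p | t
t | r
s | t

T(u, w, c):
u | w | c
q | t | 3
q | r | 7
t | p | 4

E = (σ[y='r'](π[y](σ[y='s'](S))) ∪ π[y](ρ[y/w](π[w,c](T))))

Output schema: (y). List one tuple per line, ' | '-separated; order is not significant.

Row counts bottom-up:
  S → 3
  σ[y='s'](S) → 1
  π[y](σ[y='s'](S)) → 1
  σ[y='r'](π[y](σ[y='s'](S))) → 0
  T → 3
  π[w,c](T) → 3
  ρ[y/w](π[w,c](T)) → 3
  π[y](ρ[y/w](π[w,c](T))) → 3
  (σ[y='r'](π[y](σ[y='s'](S))) ∪ π[y](ρ[y/w](π[w,c](T)))) → 3

== RESULT ==
y
p
r
t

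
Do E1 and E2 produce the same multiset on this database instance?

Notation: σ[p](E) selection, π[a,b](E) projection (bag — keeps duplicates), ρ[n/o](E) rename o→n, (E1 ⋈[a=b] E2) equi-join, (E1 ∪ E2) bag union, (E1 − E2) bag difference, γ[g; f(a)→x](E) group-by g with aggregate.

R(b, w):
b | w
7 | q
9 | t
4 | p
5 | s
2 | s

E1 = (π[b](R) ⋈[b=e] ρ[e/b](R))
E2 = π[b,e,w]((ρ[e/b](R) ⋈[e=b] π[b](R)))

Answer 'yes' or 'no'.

E1 subexpression sizes:
  R → 5
  π[b](R) → 5
  R → 5
  ρ[e/b](R) → 5
  (π[b](R) ⋈[b=e] ρ[e/b](R)) → 5
E2 subexpression sizes:
  R → 5
  ρ[e/b](R) → 5
  R → 5
  π[b](R) → 5
  (ρ[e/b](R) ⋈[e=b] π[b](R)) → 5
  π[b,e,w]((ρ[e/b](R) ⋈[e=b] π[b](R))) → 5

E1 and E2 produce the same multiset:
b | e | w
2 | 2 | s
4 | 4 | p
5 | 5 | s
7 | 7 | q
9 | 9 | t

yes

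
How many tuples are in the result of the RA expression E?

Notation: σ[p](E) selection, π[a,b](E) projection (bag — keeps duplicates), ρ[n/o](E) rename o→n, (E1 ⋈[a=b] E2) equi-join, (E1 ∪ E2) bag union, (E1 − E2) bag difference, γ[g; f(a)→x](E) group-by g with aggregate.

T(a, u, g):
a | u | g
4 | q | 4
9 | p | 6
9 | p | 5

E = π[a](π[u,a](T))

Subexpression sizes:
  T → 3
  π[u,a](T) → 3
  π[a](π[u,a](T)) → 3

|E| = 3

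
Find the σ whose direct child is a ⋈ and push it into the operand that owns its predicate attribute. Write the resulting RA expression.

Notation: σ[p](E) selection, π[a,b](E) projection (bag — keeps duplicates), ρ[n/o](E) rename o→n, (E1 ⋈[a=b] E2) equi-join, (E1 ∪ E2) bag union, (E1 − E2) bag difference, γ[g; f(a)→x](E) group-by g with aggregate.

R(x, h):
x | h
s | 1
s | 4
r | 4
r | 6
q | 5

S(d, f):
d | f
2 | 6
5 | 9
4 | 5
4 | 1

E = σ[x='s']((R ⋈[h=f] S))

σ filters on x, owned by the left side.
E' = (σ[x='s'](R) ⋈[h=f] S)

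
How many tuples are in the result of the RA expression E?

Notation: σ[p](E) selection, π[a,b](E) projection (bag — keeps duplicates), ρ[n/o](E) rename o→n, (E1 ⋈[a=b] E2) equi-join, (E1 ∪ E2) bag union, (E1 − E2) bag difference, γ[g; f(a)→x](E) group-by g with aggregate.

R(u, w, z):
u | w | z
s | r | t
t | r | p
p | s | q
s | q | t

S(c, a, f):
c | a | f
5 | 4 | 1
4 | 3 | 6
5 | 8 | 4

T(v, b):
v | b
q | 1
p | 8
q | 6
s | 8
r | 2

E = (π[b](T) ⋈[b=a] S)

Subexpression sizes:
  T → 5
  π[b](T) → 5
  S → 3
  (π[b](T) ⋈[b=a] S) → 2

|E| = 2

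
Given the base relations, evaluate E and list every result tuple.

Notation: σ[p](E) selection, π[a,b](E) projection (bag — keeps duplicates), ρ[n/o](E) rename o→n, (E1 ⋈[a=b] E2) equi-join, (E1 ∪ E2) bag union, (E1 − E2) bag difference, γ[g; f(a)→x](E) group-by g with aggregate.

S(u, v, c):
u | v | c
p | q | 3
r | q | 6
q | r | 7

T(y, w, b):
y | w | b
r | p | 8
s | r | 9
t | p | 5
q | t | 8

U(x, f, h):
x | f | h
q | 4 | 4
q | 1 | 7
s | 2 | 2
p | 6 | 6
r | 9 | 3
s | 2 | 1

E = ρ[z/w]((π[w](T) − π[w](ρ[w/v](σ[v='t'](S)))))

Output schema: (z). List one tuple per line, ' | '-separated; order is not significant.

Stepwise |·|:
  T → 4
  π[w](T) → 4
  S → 3
  σ[v='t'](S) → 0
  ρ[w/v](σ[v='t'](S)) → 0
  π[w](ρ[w/v](σ[v='t'](S))) → 0
  (π[w](T) − π[w](ρ[w/v](σ[v='t'](S)))) → 4
  ρ[z/w]((π[w](T) − π[w](ρ[w/v](σ[v='t'](S))))) → 4

== RESULT ==
z
p
p
r
t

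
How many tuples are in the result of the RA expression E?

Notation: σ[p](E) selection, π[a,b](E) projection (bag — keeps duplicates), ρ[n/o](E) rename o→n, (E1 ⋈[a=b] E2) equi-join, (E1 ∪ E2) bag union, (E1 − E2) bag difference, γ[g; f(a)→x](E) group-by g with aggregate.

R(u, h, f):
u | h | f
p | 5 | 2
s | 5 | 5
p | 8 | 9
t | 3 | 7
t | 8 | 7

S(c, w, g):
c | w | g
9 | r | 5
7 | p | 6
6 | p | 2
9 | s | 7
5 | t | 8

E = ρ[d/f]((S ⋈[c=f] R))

Row counts bottom-up:
  S → 5
  R → 5
  (S ⋈[c=f] R) → 5
  ρ[d/f]((S ⋈[c=f] R)) → 5

|E| = 5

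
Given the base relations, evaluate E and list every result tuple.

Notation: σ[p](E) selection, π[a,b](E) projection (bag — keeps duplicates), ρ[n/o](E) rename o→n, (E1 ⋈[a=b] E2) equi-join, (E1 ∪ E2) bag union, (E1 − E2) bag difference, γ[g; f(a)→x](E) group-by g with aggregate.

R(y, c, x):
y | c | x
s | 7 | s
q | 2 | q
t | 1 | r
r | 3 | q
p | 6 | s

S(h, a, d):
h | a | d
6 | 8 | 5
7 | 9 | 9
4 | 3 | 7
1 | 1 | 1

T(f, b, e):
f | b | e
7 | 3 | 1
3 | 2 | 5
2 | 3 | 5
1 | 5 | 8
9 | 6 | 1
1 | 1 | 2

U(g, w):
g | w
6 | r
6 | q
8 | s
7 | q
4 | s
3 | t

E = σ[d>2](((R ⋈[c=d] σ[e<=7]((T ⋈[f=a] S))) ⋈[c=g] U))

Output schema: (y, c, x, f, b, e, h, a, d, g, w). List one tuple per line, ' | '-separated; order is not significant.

Subexpression sizes:
  R → 5
  T → 6
  S → 4
  (T ⋈[f=a] S) → 4
  σ[e<=7]((T ⋈[f=a] S)) → 3
  (R ⋈[c=d] σ[e<=7]((T ⋈[f=a] S))) → 2
  U → 6
  ((R ⋈[c=d] σ[e<=7]((T ⋈[f=a] S))) ⋈[c=g] U) → 1
  σ[d>2](((R ⋈[c=d] σ[e<=7]((T ⋈[f=a] S))) ⋈[c=g] U)) → 1

== RESULT ==
y | c | x | f | b | e | h | a | d | g | w
s | 7 | s | 3 | 2 | 5 | 4 | 3 | 7 | 7 | q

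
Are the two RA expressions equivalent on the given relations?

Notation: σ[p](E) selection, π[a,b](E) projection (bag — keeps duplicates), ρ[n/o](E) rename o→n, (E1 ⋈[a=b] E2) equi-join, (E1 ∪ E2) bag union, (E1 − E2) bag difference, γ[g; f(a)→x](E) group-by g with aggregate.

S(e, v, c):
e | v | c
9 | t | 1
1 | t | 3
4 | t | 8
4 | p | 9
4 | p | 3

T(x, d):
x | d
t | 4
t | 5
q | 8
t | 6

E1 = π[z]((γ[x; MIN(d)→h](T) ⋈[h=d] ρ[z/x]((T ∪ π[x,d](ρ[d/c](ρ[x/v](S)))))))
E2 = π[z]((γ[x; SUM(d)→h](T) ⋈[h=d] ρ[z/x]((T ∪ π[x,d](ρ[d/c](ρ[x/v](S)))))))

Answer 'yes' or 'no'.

E1 row counts bottom-up:
  T → 4
  γ[x; MIN(d)→h](T) → 2
  T → 4
  S → 5
  ρ[x/v](S) → 5
  ρ[d/c](ρ[x/v](S)) → 5
  π[x,d](ρ[d/c](ρ[x/v](S))) → 5
  (T ∪ π[x,d](ρ[d/c](ρ[x/v](S)))) → 9
  ρ[z/x]((T ∪ π[x,d](ρ[d/c](ρ[x/v](S))))) → 9
  (γ[x; MIN(d)→h](T) ⋈[h=d] ρ[z/x]((T ∪ π[x,d](ρ[d/c](ρ[x/v](S)))))) → 3
  π[z]((γ[x; MIN(d)→h](T) ⋈[h=d] ρ[z/x]((T ∪ π[x,d](ρ[d/c](ρ[x/v](S))))))) → 3
E2 row counts bottom-up:
  T → 4
  γ[x; SUM(d)→h](T) → 2
  T → 4
  S → 5
  ρ[x/v](S) → 5
  ρ[d/c](ρ[x/v](S)) → 5
  π[x,d](ρ[d/c](ρ[x/v](S))) → 5
  (T ∪ π[x,d](ρ[d/c](ρ[x/v](S)))) → 9
  ρ[z/x]((T ∪ π[x,d](ρ[d/c](ρ[x/v](S))))) → 9
  (γ[x; SUM(d)→h](T) ⋈[h=d] ρ[z/x]((T ∪ π[x,d](ρ[d/c](ρ[x/v](S)))))) → 2
  π[z]((γ[x; SUM(d)→h](T) ⋈[h=d] ρ[z/x]((T ∪ π[x,d](ρ[d/c](ρ[x/v](S))))))) → 2

E1 result:
z
q
t
t
E2 result:
z
q
t
Witness: ('t',) appears 2× in E1 but 1× in E2.

no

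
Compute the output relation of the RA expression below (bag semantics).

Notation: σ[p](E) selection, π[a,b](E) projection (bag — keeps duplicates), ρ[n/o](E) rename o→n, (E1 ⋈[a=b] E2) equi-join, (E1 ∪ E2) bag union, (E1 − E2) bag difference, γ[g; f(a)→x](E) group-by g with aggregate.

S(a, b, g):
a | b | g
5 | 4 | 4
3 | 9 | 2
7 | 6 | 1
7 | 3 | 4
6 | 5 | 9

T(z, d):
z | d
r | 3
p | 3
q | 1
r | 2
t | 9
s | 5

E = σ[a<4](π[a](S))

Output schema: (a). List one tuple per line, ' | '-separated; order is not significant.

Subexpression sizes:
  S → 5
  π[a](S) → 5
  σ[a<4](π[a](S)) → 1

== RESULT ==
a
3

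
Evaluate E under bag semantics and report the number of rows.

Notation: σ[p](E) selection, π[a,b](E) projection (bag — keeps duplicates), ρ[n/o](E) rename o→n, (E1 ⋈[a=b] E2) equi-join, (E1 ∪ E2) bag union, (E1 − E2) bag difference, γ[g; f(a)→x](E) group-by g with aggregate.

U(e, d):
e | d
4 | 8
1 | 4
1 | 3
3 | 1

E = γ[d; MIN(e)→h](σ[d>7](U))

Per-node cardinality:
  U → 4
  σ[d>7](U) → 1
  γ[d; MIN(e)→h](σ[d>7](U)) → 1

|E| = 1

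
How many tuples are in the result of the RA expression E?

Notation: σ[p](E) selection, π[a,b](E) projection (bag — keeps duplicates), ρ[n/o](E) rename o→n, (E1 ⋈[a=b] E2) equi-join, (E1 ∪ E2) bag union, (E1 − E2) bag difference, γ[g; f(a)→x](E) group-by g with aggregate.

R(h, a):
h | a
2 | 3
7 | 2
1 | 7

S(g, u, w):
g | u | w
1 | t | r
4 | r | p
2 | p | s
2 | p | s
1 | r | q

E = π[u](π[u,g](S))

Per-node cardinality:
  S → 5
  π[u,g](S) → 5
  π[u](π[u,g](S)) → 5

|E| = 5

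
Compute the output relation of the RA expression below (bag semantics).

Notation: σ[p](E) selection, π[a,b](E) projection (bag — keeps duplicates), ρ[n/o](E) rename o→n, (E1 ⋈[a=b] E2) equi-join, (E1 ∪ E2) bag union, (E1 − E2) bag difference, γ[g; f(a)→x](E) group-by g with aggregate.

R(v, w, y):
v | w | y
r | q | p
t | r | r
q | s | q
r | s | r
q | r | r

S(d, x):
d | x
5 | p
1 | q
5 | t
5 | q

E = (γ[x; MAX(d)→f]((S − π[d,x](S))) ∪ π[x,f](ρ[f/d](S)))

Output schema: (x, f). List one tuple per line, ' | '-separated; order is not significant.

Stepwise |·|:
  S → 4
  S → 4
  π[d,x](S) → 4
  (S − π[d,x](S)) → 0
  γ[x; MAX(d)→f]((S − π[d,x](S))) → 0
  S → 4
  ρ[f/d](S) → 4
  π[x,f](ρ[f/d](S)) → 4
  (γ[x; MAX(d)→f]((S − π[d,x](S))) ∪ π[x,f](ρ[f/d](S))) → 4

== RESULT ==
x | f
p | 5
q | 1
q | 5
t | 5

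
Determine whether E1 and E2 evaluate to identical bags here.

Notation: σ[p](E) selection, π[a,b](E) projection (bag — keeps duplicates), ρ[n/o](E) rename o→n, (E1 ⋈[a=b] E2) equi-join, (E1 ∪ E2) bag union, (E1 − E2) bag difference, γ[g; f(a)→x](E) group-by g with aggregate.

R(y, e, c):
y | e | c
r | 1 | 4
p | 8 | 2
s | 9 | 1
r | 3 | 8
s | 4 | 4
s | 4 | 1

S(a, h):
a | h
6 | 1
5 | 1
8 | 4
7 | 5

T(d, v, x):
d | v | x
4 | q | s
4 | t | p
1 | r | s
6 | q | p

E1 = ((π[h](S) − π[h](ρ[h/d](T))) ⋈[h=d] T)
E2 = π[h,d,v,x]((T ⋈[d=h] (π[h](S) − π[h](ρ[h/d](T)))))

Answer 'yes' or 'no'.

E1 per-node cardinality:
  S → 4
  π[h](S) → 4
  T → 4
  ρ[h/d](T) → 4
  π[h](ρ[h/d](T)) → 4
  (π[h](S) − π[h](ρ[h/d](T))) → 2
  T → 4
  ((π[h](S) − π[h](ρ[h/d](T))) ⋈[h=d] T) → 1
E2 per-node cardinality:
  T → 4
  S → 4
  π[h](S) → 4
  T → 4
  ρ[h/d](T) → 4
  π[h](ρ[h/d](T)) → 4
  (π[h](S) − π[h](ρ[h/d](T))) → 2
  (T ⋈[d=h] (π[h](S) − π[h](ρ[h/d](T)))) → 1
  π[h,d,v,x]((T ⋈[d=h] (π[h](S) − π[h](ρ[h/d](T))))) → 1

E1 and E2 produce the same multiset:
h | d | v | x
1 | 1 | r | s

yes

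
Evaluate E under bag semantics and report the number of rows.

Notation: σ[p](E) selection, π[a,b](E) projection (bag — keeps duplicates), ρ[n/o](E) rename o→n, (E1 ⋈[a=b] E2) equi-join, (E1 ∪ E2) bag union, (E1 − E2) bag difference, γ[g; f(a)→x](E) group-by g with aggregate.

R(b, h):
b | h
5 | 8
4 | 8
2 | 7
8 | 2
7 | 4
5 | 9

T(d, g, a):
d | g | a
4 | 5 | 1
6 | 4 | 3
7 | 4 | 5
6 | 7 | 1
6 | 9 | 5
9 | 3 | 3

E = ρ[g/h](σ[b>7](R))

Per-node cardinality:
  R → 6
  σ[b>7](R) → 1
  ρ[g/h](σ[b>7](R)) → 1

|E| = 1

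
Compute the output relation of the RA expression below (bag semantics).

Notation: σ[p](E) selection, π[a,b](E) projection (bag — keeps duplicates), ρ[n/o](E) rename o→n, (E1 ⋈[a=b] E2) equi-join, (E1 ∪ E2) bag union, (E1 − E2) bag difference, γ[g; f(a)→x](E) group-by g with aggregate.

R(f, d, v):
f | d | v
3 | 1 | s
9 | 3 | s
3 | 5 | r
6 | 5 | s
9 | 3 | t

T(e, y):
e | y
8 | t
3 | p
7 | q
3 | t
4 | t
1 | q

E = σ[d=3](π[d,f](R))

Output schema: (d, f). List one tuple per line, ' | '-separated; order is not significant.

Subexpression sizes:
  R → 5
  π[d,f](R) → 5
  σ[d=3](π[d,f](R)) → 2

== RESULT ==
d | f
3 | 9
3 | 9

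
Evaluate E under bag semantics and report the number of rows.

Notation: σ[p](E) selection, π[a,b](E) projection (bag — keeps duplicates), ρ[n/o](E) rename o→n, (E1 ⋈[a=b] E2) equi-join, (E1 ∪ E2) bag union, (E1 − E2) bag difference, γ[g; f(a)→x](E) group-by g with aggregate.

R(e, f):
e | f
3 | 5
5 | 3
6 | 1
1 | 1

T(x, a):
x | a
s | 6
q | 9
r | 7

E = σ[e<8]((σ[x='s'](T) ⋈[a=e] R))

Subexpression sizes:
  T → 3
  σ[x='s'](T) → 1
  R → 4
  (σ[x='s'](T) ⋈[a=e] R) → 1
  σ[e<8]((σ[x='s'](T) ⋈[a=e] R)) → 1

|E| = 1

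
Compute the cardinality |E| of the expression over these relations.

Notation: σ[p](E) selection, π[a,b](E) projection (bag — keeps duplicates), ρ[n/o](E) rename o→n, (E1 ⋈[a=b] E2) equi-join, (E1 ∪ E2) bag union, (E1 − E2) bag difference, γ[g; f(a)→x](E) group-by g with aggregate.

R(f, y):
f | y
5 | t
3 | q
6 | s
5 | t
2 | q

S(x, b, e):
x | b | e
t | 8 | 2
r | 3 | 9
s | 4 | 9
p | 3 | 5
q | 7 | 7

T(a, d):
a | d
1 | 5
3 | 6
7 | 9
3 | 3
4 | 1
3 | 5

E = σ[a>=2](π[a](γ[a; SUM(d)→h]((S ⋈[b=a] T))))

Stepwise |·|:
  S → 5
  T → 6
  (S ⋈[b=a] T) → 8
  γ[a; SUM(d)→h]((S ⋈[b=a] T)) → 3
  π[a](γ[a; SUM(d)→h]((S ⋈[b=a] T))) → 3
  σ[a>=2](π[a](γ[a; SUM(d)→h]((S ⋈[b=a] T)))) → 3

|E| = 3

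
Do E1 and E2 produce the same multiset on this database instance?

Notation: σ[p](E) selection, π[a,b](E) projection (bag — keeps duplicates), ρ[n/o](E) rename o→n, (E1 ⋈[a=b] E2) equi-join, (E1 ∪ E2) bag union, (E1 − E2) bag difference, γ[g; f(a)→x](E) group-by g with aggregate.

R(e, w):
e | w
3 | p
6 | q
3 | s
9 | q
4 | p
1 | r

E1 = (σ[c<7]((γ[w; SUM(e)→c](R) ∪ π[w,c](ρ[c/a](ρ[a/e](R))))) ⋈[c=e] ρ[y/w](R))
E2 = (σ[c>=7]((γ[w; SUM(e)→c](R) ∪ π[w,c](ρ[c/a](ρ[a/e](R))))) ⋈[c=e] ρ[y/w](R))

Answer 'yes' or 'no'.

E1 row counts bottom-up:
  R → 6
  γ[w; SUM(e)→c](R) → 4
  R → 6
  ρ[a/e](R) → 6
  ρ[c/a](ρ[a/e](R)) → 6
  π[w,c](ρ[c/a](ρ[a/e](R))) → 6
  (γ[w; SUM(e)→c](R) ∪ π[w,c](ρ[c/a](ρ[a/e](R)))) → 10
  σ[c<7]((γ[w; SUM(e)→c](R) ∪ π[w,c](ρ[c/a](ρ[a/e](R))))) → 7
  R → 6
  ρ[y/w](R) → 6
  (σ[c<7]((γ[w; SUM(e)→c](R) ∪ π[w,c](ρ[c/a](ρ[a/e](R))))) ⋈[c=e] ρ[y/w](R)) → 10
E2 row counts bottom-up:
  R → 6
  γ[w; SUM(e)→c](R) → 4
  R → 6
  ρ[a/e](R) → 6
  ρ[c/a](ρ[a/e](R)) → 6
  π[w,c](ρ[c/a](ρ[a/e](R))) → 6
  (γ[w; SUM(e)→c](R) ∪ π[w,c](ρ[c/a](ρ[a/e](R)))) → 10
  σ[c>=7]((γ[w; SUM(e)→c](R) ∪ π[w,c](ρ[c/a](ρ[a/e](R))))) → 3
  R → 6
  ρ[y/w](R) → 6
  (σ[c>=7]((γ[w; SUM(e)→c](R) ∪ π[w,c](ρ[c/a](ρ[a/e](R))))) ⋈[c=e] ρ[y/w](R)) → 1

E1 result:
w | c | e | y
p | 3 | 3 | p
p | 3 | 3 | s
p | 4 | 4 | p
q | 6 | 6 | q
r | 1 | 1 | r
r | 1 | 1 | r
s | 3 | 3 | p
s | 3 | 3 | p
s | 3 | 3 | s
s | 3 | 3 | s
E2 result:
w | c | e | y
q | 9 | 9 | q
Witness: ('p', 3, 3, 'p') appears 1× in E1 but 0× in E2.

no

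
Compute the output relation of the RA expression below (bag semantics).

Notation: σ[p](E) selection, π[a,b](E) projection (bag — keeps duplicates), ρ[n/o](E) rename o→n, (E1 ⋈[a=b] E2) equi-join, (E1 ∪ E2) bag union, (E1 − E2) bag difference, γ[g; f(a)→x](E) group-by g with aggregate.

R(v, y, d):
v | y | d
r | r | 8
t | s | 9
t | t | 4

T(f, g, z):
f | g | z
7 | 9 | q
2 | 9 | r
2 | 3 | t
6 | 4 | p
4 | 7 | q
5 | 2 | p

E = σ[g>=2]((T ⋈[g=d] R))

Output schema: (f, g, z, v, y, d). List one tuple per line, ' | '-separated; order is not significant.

Row counts bottom-up:
  T → 6
  R → 3
  (T ⋈[g=d] R) → 3
  σ[g>=2]((T ⋈[g=d] R)) → 3

== RESULT ==
f | g | z | v | y | d
2 | 9 | r | t | s | 9
6 | 4 | p | t | t | 4
7 | 9 | q | t | s | 9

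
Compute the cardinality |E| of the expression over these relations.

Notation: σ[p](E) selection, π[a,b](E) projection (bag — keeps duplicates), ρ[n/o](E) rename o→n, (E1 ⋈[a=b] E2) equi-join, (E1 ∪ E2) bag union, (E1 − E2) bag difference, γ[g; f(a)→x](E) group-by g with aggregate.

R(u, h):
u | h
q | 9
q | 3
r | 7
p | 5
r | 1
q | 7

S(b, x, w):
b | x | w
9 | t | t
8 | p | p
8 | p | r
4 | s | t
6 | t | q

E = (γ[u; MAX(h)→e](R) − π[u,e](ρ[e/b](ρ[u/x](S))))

Per-node cardinality:
  R → 6
  γ[u; MAX(h)→e](R) → 3
  S → 5
  ρ[u/x](S) → 5
  ρ[e/b](ρ[u/x](S)) → 5
  π[u,e](ρ[e/b](ρ[u/x](S))) → 5
  (γ[u; MAX(h)→e](R) − π[u,e](ρ[e/b](ρ[u/x](S)))) → 3

|E| = 3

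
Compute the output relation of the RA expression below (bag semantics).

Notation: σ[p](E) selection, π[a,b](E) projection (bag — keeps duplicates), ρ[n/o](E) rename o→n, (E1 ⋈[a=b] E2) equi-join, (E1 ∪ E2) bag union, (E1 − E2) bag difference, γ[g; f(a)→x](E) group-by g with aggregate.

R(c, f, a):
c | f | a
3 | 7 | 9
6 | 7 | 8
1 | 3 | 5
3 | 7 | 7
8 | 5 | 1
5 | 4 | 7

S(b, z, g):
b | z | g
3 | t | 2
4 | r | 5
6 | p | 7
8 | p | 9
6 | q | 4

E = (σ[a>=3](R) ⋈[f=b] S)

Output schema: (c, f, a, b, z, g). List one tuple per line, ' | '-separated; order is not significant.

Subexpression sizes:
  R → 6
  σ[a>=3](R) → 5
  S → 5
  (σ[a>=3](R) ⋈[f=b] S) → 2

== RESULT ==
c | f | a | b | z | g
1 | 3 | 5 | 3 | t | 2
5 | 4 | 7 | 4 | r | 5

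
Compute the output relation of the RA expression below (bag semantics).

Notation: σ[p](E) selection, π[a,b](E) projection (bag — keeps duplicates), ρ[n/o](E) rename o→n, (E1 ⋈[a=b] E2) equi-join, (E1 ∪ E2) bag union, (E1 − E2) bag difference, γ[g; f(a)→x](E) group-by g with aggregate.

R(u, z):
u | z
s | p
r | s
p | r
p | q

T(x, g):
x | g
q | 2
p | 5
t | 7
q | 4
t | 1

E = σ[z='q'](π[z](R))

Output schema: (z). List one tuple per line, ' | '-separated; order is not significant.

Stepwise |·|:
  R → 4
  π[z](R) → 4
  σ[z='q'](π[z](R)) → 1

== RESULT ==
z
q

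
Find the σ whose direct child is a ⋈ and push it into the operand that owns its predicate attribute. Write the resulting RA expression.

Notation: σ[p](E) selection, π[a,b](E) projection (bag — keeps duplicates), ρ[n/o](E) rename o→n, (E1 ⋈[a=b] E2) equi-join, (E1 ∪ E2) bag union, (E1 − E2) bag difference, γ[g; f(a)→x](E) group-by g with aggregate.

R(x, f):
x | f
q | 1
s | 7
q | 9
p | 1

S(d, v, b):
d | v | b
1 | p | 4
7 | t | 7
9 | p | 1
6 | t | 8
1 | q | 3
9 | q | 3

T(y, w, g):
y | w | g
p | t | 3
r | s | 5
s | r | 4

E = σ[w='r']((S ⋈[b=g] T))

σ filters on w, owned by the right side.
E' = (S ⋈[b=g] σ[w='r'](T))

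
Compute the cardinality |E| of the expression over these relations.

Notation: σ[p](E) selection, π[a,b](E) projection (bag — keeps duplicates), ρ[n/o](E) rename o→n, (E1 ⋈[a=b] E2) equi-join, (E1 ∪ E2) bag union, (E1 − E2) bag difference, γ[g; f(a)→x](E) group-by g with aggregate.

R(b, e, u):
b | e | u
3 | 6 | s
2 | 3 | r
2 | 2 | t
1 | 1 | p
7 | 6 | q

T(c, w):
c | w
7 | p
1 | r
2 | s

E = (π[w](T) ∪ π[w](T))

Stepwise |·|:
  T → 3
  π[w](T) → 3
  T → 3
  π[w](T) → 3
  (π[w](T) ∪ π[w](T)) → 6

|E| = 6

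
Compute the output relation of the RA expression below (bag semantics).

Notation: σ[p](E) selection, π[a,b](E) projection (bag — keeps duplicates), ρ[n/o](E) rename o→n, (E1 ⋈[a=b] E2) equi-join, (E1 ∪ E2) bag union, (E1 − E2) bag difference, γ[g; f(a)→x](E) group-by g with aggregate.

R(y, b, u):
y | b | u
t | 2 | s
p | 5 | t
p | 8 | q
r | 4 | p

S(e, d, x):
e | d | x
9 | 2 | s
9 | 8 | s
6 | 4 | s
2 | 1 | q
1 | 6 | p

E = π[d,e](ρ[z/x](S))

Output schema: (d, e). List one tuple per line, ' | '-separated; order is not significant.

Subexpression sizes:
  S → 5
  ρ[z/x](S) → 5
  π[d,e](ρ[z/x](S)) → 5

== RESULT ==
d | e
1 | 2
2 | 9
4 | 6
6 | 1
8 | 9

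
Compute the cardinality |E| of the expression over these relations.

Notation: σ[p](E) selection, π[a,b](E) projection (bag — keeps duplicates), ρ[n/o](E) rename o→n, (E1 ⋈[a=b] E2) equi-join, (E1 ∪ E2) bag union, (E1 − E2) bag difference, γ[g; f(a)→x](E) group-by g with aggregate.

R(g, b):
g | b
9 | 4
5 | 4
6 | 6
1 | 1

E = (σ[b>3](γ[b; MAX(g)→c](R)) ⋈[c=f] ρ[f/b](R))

Per-node cardinality:
  R → 4
  γ[b; MAX(g)→c](R) → 3
  σ[b>3](γ[b; MAX(g)→c](R)) → 2
  R → 4
  ρ[f/b](R) → 4
  (σ[b>3](γ[b; MAX(g)→c](R)) ⋈[c=f] ρ[f/b](R)) → 1

|E| = 1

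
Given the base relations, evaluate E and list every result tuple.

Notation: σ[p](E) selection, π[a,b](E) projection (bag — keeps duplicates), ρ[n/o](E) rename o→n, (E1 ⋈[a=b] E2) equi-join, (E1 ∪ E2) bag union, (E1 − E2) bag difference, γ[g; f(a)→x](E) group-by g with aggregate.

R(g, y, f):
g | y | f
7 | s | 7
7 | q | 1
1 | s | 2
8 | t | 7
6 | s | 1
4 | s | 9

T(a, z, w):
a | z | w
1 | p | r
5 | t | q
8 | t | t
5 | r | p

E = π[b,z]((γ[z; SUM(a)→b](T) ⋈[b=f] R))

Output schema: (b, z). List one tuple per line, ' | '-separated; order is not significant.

Stepwise |·|:
  T → 4
  γ[z; SUM(a)→b](T) → 3
  R → 6
  (γ[z; SUM(a)→b](T) ⋈[b=f] R) → 2
  π[b,z]((γ[z; SUM(a)→b](T) ⋈[b=f] R)) → 2

== RESULT ==
b | z
1 | p
1 | p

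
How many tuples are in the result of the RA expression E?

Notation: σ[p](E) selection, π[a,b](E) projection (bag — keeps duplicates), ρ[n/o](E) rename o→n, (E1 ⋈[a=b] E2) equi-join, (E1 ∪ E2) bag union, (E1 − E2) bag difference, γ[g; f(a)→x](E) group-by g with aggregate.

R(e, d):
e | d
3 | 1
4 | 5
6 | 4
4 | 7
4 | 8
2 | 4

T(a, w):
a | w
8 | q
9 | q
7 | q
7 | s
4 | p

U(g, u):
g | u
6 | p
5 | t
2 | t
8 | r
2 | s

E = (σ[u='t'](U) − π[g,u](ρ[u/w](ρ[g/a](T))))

Stepwise |·|:
  U → 5
  σ[u='t'](U) → 2
  T → 5
  ρ[g/a](T) → 5
  ρ[u/w](ρ[g/a](T)) → 5
  π[g,u](ρ[u/w](ρ[g/a](T))) → 5
  (σ[u='t'](U) − π[g,u](ρ[u/w](ρ[g/a](T)))) → 2

|E| = 2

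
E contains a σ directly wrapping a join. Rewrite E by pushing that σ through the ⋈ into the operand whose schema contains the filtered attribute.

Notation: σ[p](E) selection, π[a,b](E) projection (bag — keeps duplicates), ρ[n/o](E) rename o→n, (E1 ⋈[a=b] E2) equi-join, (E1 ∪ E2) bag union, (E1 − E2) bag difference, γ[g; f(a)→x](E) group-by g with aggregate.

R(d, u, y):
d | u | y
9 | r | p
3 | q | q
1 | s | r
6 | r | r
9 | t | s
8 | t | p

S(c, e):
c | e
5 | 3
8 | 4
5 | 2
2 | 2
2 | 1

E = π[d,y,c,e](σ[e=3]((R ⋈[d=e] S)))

σ filters on e, owned by the right side.
E' = π[d,y,c,e]((R ⋈[d=e] σ[e=3](S)))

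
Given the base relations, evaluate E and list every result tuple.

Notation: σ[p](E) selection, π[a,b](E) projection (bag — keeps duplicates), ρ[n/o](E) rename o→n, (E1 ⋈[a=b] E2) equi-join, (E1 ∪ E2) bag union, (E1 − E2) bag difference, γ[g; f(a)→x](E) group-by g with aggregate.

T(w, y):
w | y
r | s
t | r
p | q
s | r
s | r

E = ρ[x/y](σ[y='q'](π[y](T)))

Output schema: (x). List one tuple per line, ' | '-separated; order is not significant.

Stepwise |·|:
  T → 5
  π[y](T) → 5
  σ[y='q'](π[y](T)) → 1
  ρ[x/y](σ[y='q'](π[y](T))) → 1

== RESULT ==
x
q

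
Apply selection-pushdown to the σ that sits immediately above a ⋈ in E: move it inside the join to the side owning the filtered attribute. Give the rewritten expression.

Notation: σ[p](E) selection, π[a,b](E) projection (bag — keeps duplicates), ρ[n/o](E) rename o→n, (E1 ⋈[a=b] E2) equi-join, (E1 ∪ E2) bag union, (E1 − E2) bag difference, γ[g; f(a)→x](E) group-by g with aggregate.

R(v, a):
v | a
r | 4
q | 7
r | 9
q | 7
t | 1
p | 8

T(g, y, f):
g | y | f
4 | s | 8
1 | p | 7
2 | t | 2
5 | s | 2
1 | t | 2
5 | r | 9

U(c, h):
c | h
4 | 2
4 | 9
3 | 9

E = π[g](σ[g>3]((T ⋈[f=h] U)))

σ filters on g, owned by the left side.
E' = π[g]((σ[g>3](T) ⋈[f=h] U))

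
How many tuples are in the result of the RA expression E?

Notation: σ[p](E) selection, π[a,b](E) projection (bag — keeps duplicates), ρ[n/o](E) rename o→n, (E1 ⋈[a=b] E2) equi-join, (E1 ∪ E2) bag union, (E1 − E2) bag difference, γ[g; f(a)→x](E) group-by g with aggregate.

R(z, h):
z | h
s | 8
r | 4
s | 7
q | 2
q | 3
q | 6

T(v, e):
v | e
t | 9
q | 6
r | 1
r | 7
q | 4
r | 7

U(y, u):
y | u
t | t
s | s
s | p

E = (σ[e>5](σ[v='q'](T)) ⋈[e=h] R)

Per-node cardinality:
  T → 6
  σ[v='q'](T) → 2
  σ[e>5](σ[v='q'](T)) → 1
  R → 6
  (σ[e>5](σ[v='q'](T)) ⋈[e=h] R) → 1

|E| = 1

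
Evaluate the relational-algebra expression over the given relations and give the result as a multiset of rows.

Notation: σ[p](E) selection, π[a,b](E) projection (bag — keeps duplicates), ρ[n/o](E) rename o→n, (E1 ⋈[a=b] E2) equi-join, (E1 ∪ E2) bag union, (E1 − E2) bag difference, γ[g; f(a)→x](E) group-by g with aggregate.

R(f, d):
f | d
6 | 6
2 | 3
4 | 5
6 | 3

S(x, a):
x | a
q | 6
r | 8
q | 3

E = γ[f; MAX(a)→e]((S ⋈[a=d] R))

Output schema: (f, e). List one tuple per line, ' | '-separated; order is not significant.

Per-node cardinality:
  S → 3
  R → 4
  (S ⋈[a=d] R) → 3
  γ[f; MAX(a)→e]((S ⋈[a=d] R)) → 2

== RESULT ==
f | e
2 | 3
6 | 6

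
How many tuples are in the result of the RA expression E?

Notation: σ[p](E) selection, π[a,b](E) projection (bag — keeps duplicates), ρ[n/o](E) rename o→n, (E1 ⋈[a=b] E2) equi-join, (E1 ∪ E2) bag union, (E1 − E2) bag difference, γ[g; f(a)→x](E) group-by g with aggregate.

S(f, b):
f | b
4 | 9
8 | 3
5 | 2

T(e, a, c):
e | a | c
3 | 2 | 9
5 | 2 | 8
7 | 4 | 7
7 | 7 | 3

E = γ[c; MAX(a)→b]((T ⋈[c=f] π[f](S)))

Stepwise |·|:
  T → 4
  S → 3
  π[f](S) → 3
  (T ⋈[c=f] π[f](S)) → 1
  γ[c; MAX(a)→b]((T ⋈[c=f] π[f](S))) → 1

|E| = 1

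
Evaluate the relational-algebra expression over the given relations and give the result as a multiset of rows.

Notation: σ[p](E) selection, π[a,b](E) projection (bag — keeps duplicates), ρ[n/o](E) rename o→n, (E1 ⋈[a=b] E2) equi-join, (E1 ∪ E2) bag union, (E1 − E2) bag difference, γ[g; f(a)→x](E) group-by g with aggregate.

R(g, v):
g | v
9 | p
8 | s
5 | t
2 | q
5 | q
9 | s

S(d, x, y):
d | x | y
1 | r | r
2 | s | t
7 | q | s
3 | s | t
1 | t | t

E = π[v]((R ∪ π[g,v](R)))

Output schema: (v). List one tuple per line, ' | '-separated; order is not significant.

Per-node cardinality:
  R → 6
  R → 6
  π[g,v](R) → 6
  (R ∪ π[g,v](R)) → 12
  π[v]((R ∪ π[g,v](R))) → 12

== RESULT ==
v
p
p
q
q
q
q
s
s
s
s
t
t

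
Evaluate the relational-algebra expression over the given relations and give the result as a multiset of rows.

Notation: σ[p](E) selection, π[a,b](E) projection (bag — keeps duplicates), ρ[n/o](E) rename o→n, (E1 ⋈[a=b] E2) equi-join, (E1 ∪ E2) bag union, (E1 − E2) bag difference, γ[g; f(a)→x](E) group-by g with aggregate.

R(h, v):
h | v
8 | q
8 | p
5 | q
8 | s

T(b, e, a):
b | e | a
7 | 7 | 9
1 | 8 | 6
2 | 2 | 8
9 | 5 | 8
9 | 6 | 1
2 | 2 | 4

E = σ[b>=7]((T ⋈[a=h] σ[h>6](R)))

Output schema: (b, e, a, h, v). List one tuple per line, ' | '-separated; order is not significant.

Per-node cardinality:
  T → 6
  R → 4
  σ[h>6](R) → 3
  (T ⋈[a=h] σ[h>6](R)) → 6
  σ[b>=7]((T ⋈[a=h] σ[h>6](R))) → 3

== RESULT ==
b | e | a | h | v
9 | 5 | 8 | 8 | p
9 | 5 | 8 | 8 | q
9 | 5 | 8 | 8 | s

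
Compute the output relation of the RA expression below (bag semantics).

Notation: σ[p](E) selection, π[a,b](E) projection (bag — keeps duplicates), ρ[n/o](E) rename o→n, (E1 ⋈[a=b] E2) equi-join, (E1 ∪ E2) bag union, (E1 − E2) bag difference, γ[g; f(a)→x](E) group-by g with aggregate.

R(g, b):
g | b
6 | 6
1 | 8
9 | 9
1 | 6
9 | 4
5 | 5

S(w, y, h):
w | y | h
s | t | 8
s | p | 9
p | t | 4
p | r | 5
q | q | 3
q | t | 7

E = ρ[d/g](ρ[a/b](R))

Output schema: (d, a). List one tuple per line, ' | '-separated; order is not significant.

Row counts bottom-up:
  R → 6
  ρ[a/b](R) → 6
  ρ[d/g](ρ[a/b](R)) → 6

== RESULT ==
d | a
1 | 6
1 | 8
5 | 5
6 | 6
9 | 4
9 | 9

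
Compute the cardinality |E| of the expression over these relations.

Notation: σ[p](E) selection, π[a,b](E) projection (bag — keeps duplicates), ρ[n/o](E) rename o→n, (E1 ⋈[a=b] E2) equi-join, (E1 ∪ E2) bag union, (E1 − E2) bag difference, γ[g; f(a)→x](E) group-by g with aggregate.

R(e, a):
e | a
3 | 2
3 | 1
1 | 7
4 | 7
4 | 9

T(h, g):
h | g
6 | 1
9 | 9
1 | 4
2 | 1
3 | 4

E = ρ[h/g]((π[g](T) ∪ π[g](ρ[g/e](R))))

Subexpression sizes:
  T → 5
  π[g](T) → 5
  R → 5
  ρ[g/e](R) → 5
  π[g](ρ[g/e](R)) → 5
  (π[g](T) ∪ π[g](ρ[g/e](R))) → 10
  ρ[h/g]((π[g](T) ∪ π[g](ρ[g/e](R)))) → 10

|E| = 10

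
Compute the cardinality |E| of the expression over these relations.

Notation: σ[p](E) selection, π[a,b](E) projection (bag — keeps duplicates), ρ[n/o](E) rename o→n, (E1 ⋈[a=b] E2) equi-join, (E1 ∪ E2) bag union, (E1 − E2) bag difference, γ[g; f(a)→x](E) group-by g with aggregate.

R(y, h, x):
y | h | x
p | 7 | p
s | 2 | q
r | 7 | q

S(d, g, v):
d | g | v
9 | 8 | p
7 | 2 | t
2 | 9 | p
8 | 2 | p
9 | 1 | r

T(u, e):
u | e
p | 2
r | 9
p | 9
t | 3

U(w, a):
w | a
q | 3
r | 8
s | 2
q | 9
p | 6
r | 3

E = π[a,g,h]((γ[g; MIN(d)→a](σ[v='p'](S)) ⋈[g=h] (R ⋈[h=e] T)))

Stepwise |·|:
  S → 5
  σ[v='p'](S) → 3
  γ[g; MIN(d)→a](σ[v='p'](S)) → 3
  R → 3
  T → 4
  (R ⋈[h=e] T) → 1
  (γ[g; MIN(d)→a](σ[v='p'](S)) ⋈[g=h] (R ⋈[h=e] T)) → 1
  π[a,g,h]((γ[g; MIN(d)→a](σ[v='p'](S)) ⋈[g=h] (R ⋈[h=e] T))) → 1

|E| = 1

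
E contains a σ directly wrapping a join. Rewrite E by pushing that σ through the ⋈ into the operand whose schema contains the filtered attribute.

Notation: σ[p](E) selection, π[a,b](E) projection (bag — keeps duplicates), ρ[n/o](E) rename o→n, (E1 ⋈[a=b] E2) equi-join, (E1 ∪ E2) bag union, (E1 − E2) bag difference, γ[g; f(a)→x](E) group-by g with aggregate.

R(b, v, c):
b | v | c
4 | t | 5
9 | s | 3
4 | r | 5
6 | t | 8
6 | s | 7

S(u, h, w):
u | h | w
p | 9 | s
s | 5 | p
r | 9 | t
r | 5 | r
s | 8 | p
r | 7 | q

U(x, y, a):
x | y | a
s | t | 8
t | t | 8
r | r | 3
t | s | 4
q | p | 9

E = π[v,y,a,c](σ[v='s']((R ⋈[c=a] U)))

σ filters on v, owned by the left side.
E' = π[v,y,a,c]((σ[v='s'](R) ⋈[c=a] U))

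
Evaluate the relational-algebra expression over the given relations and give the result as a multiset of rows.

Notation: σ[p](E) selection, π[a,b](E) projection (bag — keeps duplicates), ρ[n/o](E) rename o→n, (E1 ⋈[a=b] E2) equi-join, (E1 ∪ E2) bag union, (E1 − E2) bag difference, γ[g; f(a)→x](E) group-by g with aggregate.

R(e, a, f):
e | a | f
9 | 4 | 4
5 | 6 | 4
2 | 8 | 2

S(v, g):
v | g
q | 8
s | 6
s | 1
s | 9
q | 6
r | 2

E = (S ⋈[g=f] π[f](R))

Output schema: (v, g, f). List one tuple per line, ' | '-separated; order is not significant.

Row counts bottom-up:
  S → 6
  R → 3
  π[f](R) → 3
  (S ⋈[g=f] π[f](R)) → 1

== RESULT ==
v | g | f
r | 2 | 2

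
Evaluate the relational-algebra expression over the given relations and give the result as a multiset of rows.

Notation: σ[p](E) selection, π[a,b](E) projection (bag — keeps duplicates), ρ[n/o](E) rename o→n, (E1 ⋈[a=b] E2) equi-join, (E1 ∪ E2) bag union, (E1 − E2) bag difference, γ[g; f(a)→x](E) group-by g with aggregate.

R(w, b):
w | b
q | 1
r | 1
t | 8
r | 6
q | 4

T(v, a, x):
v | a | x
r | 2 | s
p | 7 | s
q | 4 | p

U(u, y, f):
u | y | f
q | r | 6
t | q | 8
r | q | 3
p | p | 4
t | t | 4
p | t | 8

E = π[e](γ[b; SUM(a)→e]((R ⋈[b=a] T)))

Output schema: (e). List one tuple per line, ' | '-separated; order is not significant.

Per-node cardinality:
  R → 5
  T → 3
  (R ⋈[b=a] T) → 1
  γ[b; SUM(a)→e]((R ⋈[b=a] T)) → 1
  π[e](γ[b; SUM(a)→e]((R ⋈[b=a] T))) → 1

== RESULT ==
e
4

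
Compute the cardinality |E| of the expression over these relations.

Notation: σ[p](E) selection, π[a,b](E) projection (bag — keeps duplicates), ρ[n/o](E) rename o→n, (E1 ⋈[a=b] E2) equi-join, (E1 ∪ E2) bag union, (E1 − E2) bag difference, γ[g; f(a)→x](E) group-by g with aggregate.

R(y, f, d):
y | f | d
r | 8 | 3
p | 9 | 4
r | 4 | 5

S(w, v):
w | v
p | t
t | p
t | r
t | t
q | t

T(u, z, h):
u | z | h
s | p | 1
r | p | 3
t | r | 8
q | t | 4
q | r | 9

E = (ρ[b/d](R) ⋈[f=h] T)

Subexpression sizes:
  R → 3
  ρ[b/d](R) → 3
  T → 5
  (ρ[b/d](R) ⋈[f=h] T) → 3

|E| = 3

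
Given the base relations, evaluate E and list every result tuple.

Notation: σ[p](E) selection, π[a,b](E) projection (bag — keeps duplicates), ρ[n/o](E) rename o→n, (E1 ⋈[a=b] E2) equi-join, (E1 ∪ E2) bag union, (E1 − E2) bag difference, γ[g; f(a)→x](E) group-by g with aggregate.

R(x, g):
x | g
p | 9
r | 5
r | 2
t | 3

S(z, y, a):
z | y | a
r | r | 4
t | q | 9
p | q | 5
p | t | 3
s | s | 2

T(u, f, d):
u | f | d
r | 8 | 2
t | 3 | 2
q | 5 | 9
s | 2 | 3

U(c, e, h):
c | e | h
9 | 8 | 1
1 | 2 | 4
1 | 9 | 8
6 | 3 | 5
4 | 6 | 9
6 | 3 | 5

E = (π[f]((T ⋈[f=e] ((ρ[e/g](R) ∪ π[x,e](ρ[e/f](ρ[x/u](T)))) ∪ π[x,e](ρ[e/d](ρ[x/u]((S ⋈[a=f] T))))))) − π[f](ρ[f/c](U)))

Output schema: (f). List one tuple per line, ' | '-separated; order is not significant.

Subexpression sizes:
  T → 4
  R → 4
  ρ[e/g](R) → 4
  T → 4
  ρ[x/u](T) → 4
  ρ[e/f](ρ[x/u](T)) → 4
  π[x,e](ρ[e/f](ρ[x/u](T))) → 4
  (ρ[e/g](R) ∪ π[x,e](ρ[e/f](ρ[x/u](T)))) → 8
  S → 5
  T → 4
  (S ⋈[a=f] T) → 3
  ρ[x/u]((S ⋈[a=f] T)) → 3
  ρ[e/d](ρ[x/u]((S ⋈[a=f] T))) → 3
  π[x,e](ρ[e/d](ρ[x/u]((S ⋈[a=f] T)))) → 3
  ((ρ[e/g](R) ∪ π[x,e](ρ[e/f](ρ[x/u](T)))) ∪ π[x,e](ρ[e/d](ρ[x/u]((S ⋈[a=f] T))))) → 11
  (T ⋈[f=e] ((ρ[e/g](R) ∪ π[x,e](ρ[e/f](ρ[x/u](T)))) ∪ π[x,e](ρ[e/d](ρ[x/u]((S ⋈[a=f] T)))))) → 9
  π[f]((T ⋈[f=e] ((ρ[e/g](R) ∪ π[x,e](ρ[e/f](ρ[x/u](T)))) ∪ π[x,e](ρ[e/d](ρ[x/u]((S ⋈[a=f] T))))))) → 9
  U → 6
  ρ[f/c](U) → 6
  π[f](ρ[f/c](U)) → 6
  (π[f]((T ⋈[f=e] ((ρ[e/g](R) ∪ π[x,e](ρ[e/f](ρ[x/u](T)))) ∪ π[x,e](ρ[e/d](ρ[x/u]((S ⋈[a=f] T))))))) − π[f](ρ[f/c](U))) → 9

== RESULT ==
f
2
2
2
3
3
3
5
5
8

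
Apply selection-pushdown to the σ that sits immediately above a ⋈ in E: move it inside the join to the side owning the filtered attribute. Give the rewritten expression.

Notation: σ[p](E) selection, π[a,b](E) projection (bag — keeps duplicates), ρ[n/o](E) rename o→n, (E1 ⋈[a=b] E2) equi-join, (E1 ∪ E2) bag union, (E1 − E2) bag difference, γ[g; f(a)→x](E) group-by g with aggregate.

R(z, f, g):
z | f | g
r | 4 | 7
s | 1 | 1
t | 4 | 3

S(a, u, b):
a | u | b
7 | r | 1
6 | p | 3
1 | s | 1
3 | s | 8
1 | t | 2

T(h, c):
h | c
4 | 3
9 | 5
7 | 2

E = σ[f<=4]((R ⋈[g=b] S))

σ filters on f, owned by the left side.
E' = (σ[f<=4](R) ⋈[g=b] S)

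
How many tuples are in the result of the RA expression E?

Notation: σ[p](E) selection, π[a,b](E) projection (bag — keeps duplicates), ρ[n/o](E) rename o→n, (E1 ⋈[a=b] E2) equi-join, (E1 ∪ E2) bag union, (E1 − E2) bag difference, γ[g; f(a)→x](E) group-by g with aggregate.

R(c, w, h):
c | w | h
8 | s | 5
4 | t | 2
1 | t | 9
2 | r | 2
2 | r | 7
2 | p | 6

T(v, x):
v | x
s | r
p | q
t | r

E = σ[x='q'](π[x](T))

Stepwise |·|:
  T → 3
  π[x](T) → 3
  σ[x='q'](π[x](T)) → 1

|E| = 1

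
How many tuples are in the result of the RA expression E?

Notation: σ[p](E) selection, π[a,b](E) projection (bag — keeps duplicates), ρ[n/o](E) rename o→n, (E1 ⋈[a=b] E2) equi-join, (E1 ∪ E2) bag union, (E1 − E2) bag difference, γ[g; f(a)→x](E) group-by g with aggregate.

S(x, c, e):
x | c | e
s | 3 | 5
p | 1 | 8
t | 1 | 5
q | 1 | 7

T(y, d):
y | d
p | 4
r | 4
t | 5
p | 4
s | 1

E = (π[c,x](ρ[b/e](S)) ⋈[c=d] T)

Stepwise |·|:
  S → 4
  ρ[b/e](S) → 4
  π[c,x](ρ[b/e](S)) → 4
  T → 5
  (π[c,x](ρ[b/e](S)) ⋈[c=d] T) → 3

|E| = 3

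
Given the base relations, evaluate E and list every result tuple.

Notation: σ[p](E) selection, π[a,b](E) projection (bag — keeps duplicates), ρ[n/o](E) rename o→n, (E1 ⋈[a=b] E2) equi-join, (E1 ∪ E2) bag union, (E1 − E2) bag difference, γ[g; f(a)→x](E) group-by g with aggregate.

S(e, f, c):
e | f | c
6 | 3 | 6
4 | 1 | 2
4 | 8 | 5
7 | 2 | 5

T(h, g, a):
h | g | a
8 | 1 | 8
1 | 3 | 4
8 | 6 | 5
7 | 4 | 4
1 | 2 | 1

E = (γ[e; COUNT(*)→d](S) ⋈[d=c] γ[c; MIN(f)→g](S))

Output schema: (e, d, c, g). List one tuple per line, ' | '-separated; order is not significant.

Subexpression sizes:
  S → 4
  γ[e; COUNT(*)→d](S) → 3
  S → 4
  γ[c; MIN(f)→g](S) → 3
  (γ[e; COUNT(*)→d](S) ⋈[d=c] γ[c; MIN(f)→g](S)) → 1

== RESULT ==
e | d | c | g
4 | 2 | 2 | 1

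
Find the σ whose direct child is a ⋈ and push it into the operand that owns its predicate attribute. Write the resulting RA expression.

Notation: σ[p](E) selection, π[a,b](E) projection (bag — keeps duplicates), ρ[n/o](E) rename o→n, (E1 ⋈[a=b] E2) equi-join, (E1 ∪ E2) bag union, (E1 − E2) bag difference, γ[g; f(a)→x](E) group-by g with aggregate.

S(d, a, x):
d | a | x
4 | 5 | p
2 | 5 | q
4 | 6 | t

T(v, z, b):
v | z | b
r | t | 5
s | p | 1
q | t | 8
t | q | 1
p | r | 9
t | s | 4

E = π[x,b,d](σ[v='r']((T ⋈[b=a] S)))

σ filters on v, owned by the left side.
E' = π[x,b,d]((σ[v='r'](T) ⋈[b=a] S))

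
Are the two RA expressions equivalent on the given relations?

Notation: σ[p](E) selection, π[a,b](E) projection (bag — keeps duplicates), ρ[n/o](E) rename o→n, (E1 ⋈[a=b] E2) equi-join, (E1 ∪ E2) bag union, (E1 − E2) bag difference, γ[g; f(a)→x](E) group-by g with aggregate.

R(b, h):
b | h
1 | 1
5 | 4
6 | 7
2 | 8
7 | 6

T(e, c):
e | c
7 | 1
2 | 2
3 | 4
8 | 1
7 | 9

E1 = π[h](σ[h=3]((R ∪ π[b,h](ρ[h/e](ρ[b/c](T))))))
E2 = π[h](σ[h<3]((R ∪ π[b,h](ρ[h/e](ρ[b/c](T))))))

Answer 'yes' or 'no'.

E1 row counts bottom-up:
  R → 5
  T → 5
  ρ[b/c](T) → 5
  ρ[h/e](ρ[b/c](T)) → 5
  π[b,h](ρ[h/e](ρ[b/c](T))) → 5
  (R ∪ π[b,h](ρ[h/e](ρ[b/c](T)))) → 10
  σ[h=3]((R ∪ π[b,h](ρ[h/e](ρ[b/c](T))))) → 1
  π[h](σ[h=3]((R ∪ π[b,h](ρ[h/e](ρ[b/c](T)))))) → 1
E2 row counts bottom-up:
  R → 5
  T → 5
  ρ[b/c](T) → 5
  ρ[h/e](ρ[b/c](T)) → 5
  π[b,h](ρ[h/e](ρ[b/c](T))) → 5
  (R ∪ π[b,h](ρ[h/e](ρ[b/c](T)))) → 10
  σ[h<3]((R ∪ π[b,h](ρ[h/e](ρ[b/c](T))))) → 2
  π[h](σ[h<3]((R ∪ π[b,h](ρ[h/e](ρ[b/c](T)))))) → 2

E1 result:
h
3
E2 result:
h
1
2
Witness: (1,) appears 0× in E1 but 1× in E2.

no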